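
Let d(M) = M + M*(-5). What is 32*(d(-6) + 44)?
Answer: 2176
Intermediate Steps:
d(M) = -4*M (d(M) = M - 5*M = -4*M)
32*(d(-6) + 44) = 32*(-4*(-6) + 44) = 32*(24 + 44) = 32*68 = 2176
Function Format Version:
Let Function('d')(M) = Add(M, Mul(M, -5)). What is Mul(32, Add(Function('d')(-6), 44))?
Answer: 2176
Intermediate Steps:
Function('d')(M) = Mul(-4, M) (Function('d')(M) = Add(M, Mul(-5, M)) = Mul(-4, M))
Mul(32, Add(Function('d')(-6), 44)) = Mul(32, Add(Mul(-4, -6), 44)) = Mul(32, Add(24, 44)) = Mul(32, 68) = 2176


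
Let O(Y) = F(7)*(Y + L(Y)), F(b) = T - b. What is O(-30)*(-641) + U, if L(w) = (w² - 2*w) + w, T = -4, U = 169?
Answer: 6346069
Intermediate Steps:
L(w) = w² - w
F(b) = -4 - b
O(Y) = -11*Y - 11*Y*(-1 + Y) (O(Y) = (-4 - 1*7)*(Y + Y*(-1 + Y)) = (-4 - 7)*(Y + Y*(-1 + Y)) = -11*(Y + Y*(-1 + Y)) = -11*Y - 11*Y*(-1 + Y))
O(-30)*(-641) + U = -11*(-30)²*(-641) + 169 = -11*900*(-641) + 169 = -9900*(-641) + 169 = 6345900 + 169 = 6346069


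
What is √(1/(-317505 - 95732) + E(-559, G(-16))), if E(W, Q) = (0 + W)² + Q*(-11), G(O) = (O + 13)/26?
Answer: √36072021050811328154/10744162 ≈ 559.00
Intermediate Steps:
G(O) = ½ + O/26 (G(O) = (13 + O)*(1/26) = ½ + O/26)
E(W, Q) = W² - 11*Q
√(1/(-317505 - 95732) + E(-559, G(-16))) = √(1/(-317505 - 95732) + ((-559)² - 11*(½ + (1/26)*(-16)))) = √(1/(-413237) + (312481 - 11*(½ - 8/13))) = √(-1/413237 + (312481 - 11*(-3/26))) = √(-1/413237 + (312481 + 33/26)) = √(-1/413237 + 8124539/26) = √(3357360122717/10744162) = √36072021050811328154/10744162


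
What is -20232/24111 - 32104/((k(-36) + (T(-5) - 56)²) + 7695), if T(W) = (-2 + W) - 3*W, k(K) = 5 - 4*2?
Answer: -9039802/2231607 ≈ -4.0508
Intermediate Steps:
k(K) = -3 (k(K) = 5 - 8 = -3)
T(W) = -2 - 2*W
-20232/24111 - 32104/((k(-36) + (T(-5) - 56)²) + 7695) = -20232/24111 - 32104/((-3 + ((-2 - 2*(-5)) - 56)²) + 7695) = -20232*1/24111 - 32104/((-3 + ((-2 + 10) - 56)²) + 7695) = -2248/2679 - 32104/((-3 + (8 - 56)²) + 7695) = -2248/2679 - 32104/((-3 + (-48)²) + 7695) = -2248/2679 - 32104/((-3 + 2304) + 7695) = -2248/2679 - 32104/(2301 + 7695) = -2248/2679 - 32104/9996 = -2248/2679 - 32104*1/9996 = -2248/2679 - 8026/2499 = -9039802/2231607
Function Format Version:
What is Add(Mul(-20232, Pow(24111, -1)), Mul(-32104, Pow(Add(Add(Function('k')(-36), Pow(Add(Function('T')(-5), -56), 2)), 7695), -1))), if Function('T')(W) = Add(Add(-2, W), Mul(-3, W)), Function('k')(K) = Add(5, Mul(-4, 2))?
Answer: Rational(-9039802, 2231607) ≈ -4.0508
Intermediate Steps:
Function('k')(K) = -3 (Function('k')(K) = Add(5, -8) = -3)
Function('T')(W) = Add(-2, Mul(-2, W))
Add(Mul(-20232, Pow(24111, -1)), Mul(-32104, Pow(Add(Add(Function('k')(-36), Pow(Add(Function('T')(-5), -56), 2)), 7695), -1))) = Add(Mul(-20232, Pow(24111, -1)), Mul(-32104, Pow(Add(Add(-3, Pow(Add(Add(-2, Mul(-2, -5)), -56), 2)), 7695), -1))) = Add(Mul(-20232, Rational(1, 24111)), Mul(-32104, Pow(Add(Add(-3, Pow(Add(Add(-2, 10), -56), 2)), 7695), -1))) = Add(Rational(-2248, 2679), Mul(-32104, Pow(Add(Add(-3, Pow(Add(8, -56), 2)), 7695), -1))) = Add(Rational(-2248, 2679), Mul(-32104, Pow(Add(Add(-3, Pow(-48, 2)), 7695), -1))) = Add(Rational(-2248, 2679), Mul(-32104, Pow(Add(Add(-3, 2304), 7695), -1))) = Add(Rational(-2248, 2679), Mul(-32104, Pow(Add(2301, 7695), -1))) = Add(Rational(-2248, 2679), Mul(-32104, Pow(9996, -1))) = Add(Rational(-2248, 2679), Mul(-32104, Rational(1, 9996))) = Add(Rational(-2248, 2679), Rational(-8026, 2499)) = Rational(-9039802, 2231607)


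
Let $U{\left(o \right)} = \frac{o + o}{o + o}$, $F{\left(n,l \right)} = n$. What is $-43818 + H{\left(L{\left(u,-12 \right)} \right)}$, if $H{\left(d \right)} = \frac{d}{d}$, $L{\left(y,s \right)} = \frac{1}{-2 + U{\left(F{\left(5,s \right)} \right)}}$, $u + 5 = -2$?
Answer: $-43817$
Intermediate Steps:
$u = -7$ ($u = -5 - 2 = -7$)
$U{\left(o \right)} = 1$ ($U{\left(o \right)} = \frac{2 o}{2 o} = 2 o \frac{1}{2 o} = 1$)
$L{\left(y,s \right)} = -1$ ($L{\left(y,s \right)} = \frac{1}{-2 + 1} = \frac{1}{-1} = -1$)
$H{\left(d \right)} = 1$
$-43818 + H{\left(L{\left(u,-12 \right)} \right)} = -43818 + 1 = -43817$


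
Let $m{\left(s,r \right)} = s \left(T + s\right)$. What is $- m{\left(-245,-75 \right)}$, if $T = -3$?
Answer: $-60760$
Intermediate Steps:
$m{\left(s,r \right)} = s \left(-3 + s\right)$
$- m{\left(-245,-75 \right)} = - \left(-245\right) \left(-3 - 245\right) = - \left(-245\right) \left(-248\right) = \left(-1\right) 60760 = -60760$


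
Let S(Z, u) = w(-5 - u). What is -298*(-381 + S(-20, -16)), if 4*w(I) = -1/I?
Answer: 2497985/22 ≈ 1.1354e+5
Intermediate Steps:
w(I) = -1/(4*I) (w(I) = (-1/I)/4 = -1/(4*I))
S(Z, u) = -1/(4*(-5 - u))
-298*(-381 + S(-20, -16)) = -298*(-381 + 1/(4*(5 - 16))) = -298*(-381 + (¼)/(-11)) = -298*(-381 + (¼)*(-1/11)) = -298*(-381 - 1/44) = -298*(-16765/44) = 2497985/22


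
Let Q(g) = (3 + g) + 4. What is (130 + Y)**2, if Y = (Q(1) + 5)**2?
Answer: 89401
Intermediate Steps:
Q(g) = 7 + g
Y = 169 (Y = ((7 + 1) + 5)**2 = (8 + 5)**2 = 13**2 = 169)
(130 + Y)**2 = (130 + 169)**2 = 299**2 = 89401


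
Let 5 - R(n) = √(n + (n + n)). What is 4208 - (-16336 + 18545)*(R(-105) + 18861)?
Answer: -41670786 + 6627*I*√35 ≈ -4.1671e+7 + 39206.0*I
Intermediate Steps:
R(n) = 5 - √3*√n (R(n) = 5 - √(n + (n + n)) = 5 - √(n + 2*n) = 5 - √(3*n) = 5 - √3*√n)
4208 - (-16336 + 18545)*(R(-105) + 18861) = 4208 - (-16336 + 18545)*((5 - √3*√(-105)) + 18861) = 4208 - 2209*((5 - √3*I*√105) + 18861) = 4208 - 2209*((5 - 3*I*√35) + 18861) = 4208 - 2209*(18866 - 3*I*√35) = 4208 - (41674994 - 6627*I*√35) = 4208 + (-41674994 + 6627*I*√35) = -41670786 + 6627*I*√35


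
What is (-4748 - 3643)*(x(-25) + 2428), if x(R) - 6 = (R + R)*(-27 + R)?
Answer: -42240294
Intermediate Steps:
x(R) = 6 + 2*R*(-27 + R) (x(R) = 6 + (R + R)*(-27 + R) = 6 + (2*R)*(-27 + R) = 6 + 2*R*(-27 + R))
(-4748 - 3643)*(x(-25) + 2428) = (-4748 - 3643)*((6 - 54*(-25) + 2*(-25)²) + 2428) = -8391*((6 + 1350 + 2*625) + 2428) = -8391*((6 + 1350 + 1250) + 2428) = -8391*(2606 + 2428) = -8391*5034 = -42240294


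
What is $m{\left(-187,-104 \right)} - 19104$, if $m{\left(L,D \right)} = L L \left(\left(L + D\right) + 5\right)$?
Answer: $-10020238$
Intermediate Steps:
$m{\left(L,D \right)} = L^{2} \left(5 + D + L\right)$ ($m{\left(L,D \right)} = L^{2} \left(\left(D + L\right) + 5\right) = L^{2} \left(5 + D + L\right)$)
$m{\left(-187,-104 \right)} - 19104 = \left(-187\right)^{2} \left(5 - 104 - 187\right) - 19104 = 34969 \left(-286\right) - 19104 = -10001134 - 19104 = -10020238$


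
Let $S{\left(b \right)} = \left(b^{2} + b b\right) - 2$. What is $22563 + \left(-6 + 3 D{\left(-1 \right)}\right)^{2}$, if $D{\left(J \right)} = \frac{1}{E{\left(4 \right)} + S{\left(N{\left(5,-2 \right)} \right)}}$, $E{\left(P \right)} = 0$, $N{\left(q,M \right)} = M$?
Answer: $\frac{90373}{4} \approx 22593.0$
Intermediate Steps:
$S{\left(b \right)} = -2 + 2 b^{2}$ ($S{\left(b \right)} = \left(b^{2} + b^{2}\right) - 2 = 2 b^{2} - 2 = -2 + 2 b^{2}$)
$D{\left(J \right)} = \frac{1}{6}$ ($D{\left(J \right)} = \frac{1}{0 - \left(2 - 2 \left(-2\right)^{2}\right)} = \frac{1}{0 + \left(-2 + 2 \cdot 4\right)} = \frac{1}{0 + \left(-2 + 8\right)} = \frac{1}{0 + 6} = \frac{1}{6}$)
$22563 + \left(-6 + 3 D{\left(-1 \right)}\right)^{2} = 22563 + \left(-6 + 3 \cdot \frac{1}{6}\right)^{2} = 22563 + \left(-6 + \frac{1}{2}\right)^{2} = 22563 + \left(- \frac{11}{2}\right)^{2} = 22563 + \frac{121}{4} = \frac{90373}{4}$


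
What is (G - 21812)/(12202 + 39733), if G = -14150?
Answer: -35962/51935 ≈ -0.69244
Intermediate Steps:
(G - 21812)/(12202 + 39733) = (-14150 - 21812)/(12202 + 39733) = -35962/51935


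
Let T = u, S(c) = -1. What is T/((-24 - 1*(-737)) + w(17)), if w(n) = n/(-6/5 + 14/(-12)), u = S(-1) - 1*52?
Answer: -3763/50113 ≈ -0.075090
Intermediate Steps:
u = -53 (u = -1 - 1*52 = -1 - 52 = -53)
w(n) = -30*n/71 (w(n) = n/(-6*⅕ + 14*(-1/12)) = n/(-6/5 - 7/6) = n/(-71/30) = n*(-30/71) = -30*n/71)
T = -53
T/((-24 - 1*(-737)) + w(17)) = -53/((-24 - 1*(-737)) - 30/71*17) = -53/((-24 + 737) - 510/71) = -53/(713 - 510/71) = -53/(50113/71) = (71/50113)*(-53) = -3763/50113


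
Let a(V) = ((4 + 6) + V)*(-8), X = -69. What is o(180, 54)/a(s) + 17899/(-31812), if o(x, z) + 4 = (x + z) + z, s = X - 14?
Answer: -177301/2322276 ≈ -0.076348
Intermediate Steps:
s = -83 (s = -69 - 14 = -83)
o(x, z) = -4 + x + 2*z (o(x, z) = -4 + ((x + z) + z) = -4 + (x + 2*z) = -4 + x + 2*z)
a(V) = -80 - 8*V (a(V) = (10 + V)*(-8) = -80 - 8*V)
o(180, 54)/a(s) + 17899/(-31812) = (-4 + 180 + 2*54)/(-80 - 8*(-83)) + 17899/(-31812) = (-4 + 180 + 108)/(-80 + 664) + 17899*(-1/31812) = 284/584 - 17899/31812 = 284*(1/584) - 17899/31812 = 71/146 - 17899/31812 = -177301/2322276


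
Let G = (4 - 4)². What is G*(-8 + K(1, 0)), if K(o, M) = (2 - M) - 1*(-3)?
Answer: 0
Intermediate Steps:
K(o, M) = 5 - M (K(o, M) = (2 - M) + 3 = 5 - M)
G = 0 (G = 0² = 0)
G*(-8 + K(1, 0)) = 0*(-8 + (5 - 1*0)) = 0*(-8 + (5 + 0)) = 0*(-8 + 5) = 0*(-3) = 0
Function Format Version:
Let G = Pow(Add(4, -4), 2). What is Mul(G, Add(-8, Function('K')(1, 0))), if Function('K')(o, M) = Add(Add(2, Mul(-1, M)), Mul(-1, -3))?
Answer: 0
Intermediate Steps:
Function('K')(o, M) = Add(5, Mul(-1, M)) (Function('K')(o, M) = Add(Add(2, Mul(-1, M)), 3) = Add(5, Mul(-1, M)))
G = 0 (G = Pow(0, 2) = 0)
Mul(G, Add(-8, Function('K')(1, 0))) = Mul(0, Add(-8, Add(5, Mul(-1, 0)))) = Mul(0, Add(-8, Add(5, 0))) = Mul(0, Add(-8, 5)) = Mul(0, -3) = 0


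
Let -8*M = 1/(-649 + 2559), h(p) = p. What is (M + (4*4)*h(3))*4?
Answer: 733439/3820 ≈ 192.00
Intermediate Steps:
M = -1/15280 (M = -1/(8*(-649 + 2559)) = -⅛/1910 = -⅛*1/1910 = -1/15280 ≈ -6.5445e-5)
(M + (4*4)*h(3))*4 = (-1/15280 + (4*4)*3)*4 = (-1/15280 + 16*3)*4 = (-1/15280 + 48)*4 = (733439/15280)*4 = 733439/3820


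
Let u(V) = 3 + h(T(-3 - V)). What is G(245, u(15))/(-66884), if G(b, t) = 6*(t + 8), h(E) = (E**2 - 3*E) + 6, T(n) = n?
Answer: -1185/33442 ≈ -0.035434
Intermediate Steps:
h(E) = 6 + E**2 - 3*E
u(V) = 18 + (-3 - V)**2 + 3*V (u(V) = 3 + (6 + (-3 - V)**2 - 3*(-3 - V)) = 3 + (6 + (-3 - V)**2 + (9 + 3*V)) = 3 + (15 + (-3 - V)**2 + 3*V) = 18 + (-3 - V)**2 + 3*V)
G(b, t) = 48 + 6*t (G(b, t) = 6*(8 + t) = 48 + 6*t)
G(245, u(15))/(-66884) = (48 + 6*(27 + 15**2 + 9*15))/(-66884) = (48 + 6*(27 + 225 + 135))*(-1/66884) = (48 + 6*387)*(-1/66884) = (48 + 2322)*(-1/66884) = 2370*(-1/66884) = -1185/33442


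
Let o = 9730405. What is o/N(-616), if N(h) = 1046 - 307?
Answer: 9730405/739 ≈ 13167.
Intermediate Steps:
N(h) = 739
o/N(-616) = 9730405/739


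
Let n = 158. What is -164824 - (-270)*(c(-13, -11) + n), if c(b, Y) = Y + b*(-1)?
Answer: -121624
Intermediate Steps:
c(b, Y) = Y - b
-164824 - (-270)*(c(-13, -11) + n) = -164824 - (-270)*((-11 - 1*(-13)) + 158) = -164824 - (-270)*((-11 + 13) + 158) = -164824 - (-270)*(2 + 158) = -164824 - (-270)*160 = -164824 - 1*(-43200) = -164824 + 43200 = -121624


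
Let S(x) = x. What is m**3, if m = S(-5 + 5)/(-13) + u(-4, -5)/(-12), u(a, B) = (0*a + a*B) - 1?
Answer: -6859/1728 ≈ -3.9693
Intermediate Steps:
u(a, B) = -1 + B*a (u(a, B) = (0 + B*a) - 1 = B*a - 1 = -1 + B*a)
m = -19/12 (m = (-5 + 5)/(-13) + (-1 - 5*(-4))/(-12) = 0*(-1/13) + (-1 + 20)*(-1/12) = 0 + 19*(-1/12) = 0 - 19/12 = -19/12 ≈ -1.5833)
m**3 = (-19/12)**3 = -6859/1728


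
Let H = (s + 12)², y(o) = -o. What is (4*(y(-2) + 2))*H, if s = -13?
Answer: 16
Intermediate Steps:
H = 1 (H = (-13 + 12)² = (-1)² = 1)
(4*(y(-2) + 2))*H = (4*(-1*(-2) + 2))*1 = (4*(2 + 2))*1 = (4*4)*1 = 16*1 = 16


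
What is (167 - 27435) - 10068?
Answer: -37336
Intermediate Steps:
(167 - 27435) - 10068 = -27268 - 10068 = -37336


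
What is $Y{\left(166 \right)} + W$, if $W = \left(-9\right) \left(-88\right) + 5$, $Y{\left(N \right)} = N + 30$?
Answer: $993$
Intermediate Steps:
$Y{\left(N \right)} = 30 + N$
$W = 797$ ($W = 792 + 5 = 797$)
$Y{\left(166 \right)} + W = \left(30 + 166\right) + 797 = 196 + 797 = 993$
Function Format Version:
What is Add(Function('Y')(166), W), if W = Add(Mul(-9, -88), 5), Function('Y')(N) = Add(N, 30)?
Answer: 993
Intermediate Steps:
Function('Y')(N) = Add(30, N)
W = 797 (W = Add(792, 5) = 797)
Add(Function('Y')(166), W) = Add(Add(30, 166), 797) = Add(196, 797) = 993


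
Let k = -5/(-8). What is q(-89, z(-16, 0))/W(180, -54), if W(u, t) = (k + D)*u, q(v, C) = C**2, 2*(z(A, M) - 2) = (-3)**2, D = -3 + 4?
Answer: 13/90 ≈ 0.14444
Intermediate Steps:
k = 5/8 (k = -5*(-1/8) = 5/8 ≈ 0.62500)
D = 1
z(A, M) = 13/2 (z(A, M) = 2 + (1/2)*(-3)**2 = 2 + (1/2)*9 = 2 + 9/2 = 13/2)
W(u, t) = 13*u/8 (W(u, t) = (5/8 + 1)*u = 13*u/8)
q(-89, z(-16, 0))/W(180, -54) = (13/2)**2/(((13/8)*180)) = 169/(4*(585/2)) = (169/4)*(2/585) = 13/90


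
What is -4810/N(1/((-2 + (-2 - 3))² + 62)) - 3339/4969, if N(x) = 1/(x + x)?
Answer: -1301957/14907 ≈ -87.339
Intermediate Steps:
N(x) = 1/(2*x)
-4810/N(1/((-2 + (-2 - 3))² + 62)) - 3339/4969 = -4810*2/((-2 + (-2 - 3))² + 62) - 3339/4969 = -4810*2/((-2 - 5)² + 62) - 3339*1/4969 = -4810*2/((-7)² + 62) - 3339/4969 = -4810*2/(49 + 62) - 3339/4969 = -4810/(1/(2*(1/111))) - 3339/4969 = -4810/((½)*111) - 3339/4969 = -4810/111/2 - 3339/4969 = -4810*2/111 - 3339/4969 = -260/3 - 3339/4969 = -1301957/14907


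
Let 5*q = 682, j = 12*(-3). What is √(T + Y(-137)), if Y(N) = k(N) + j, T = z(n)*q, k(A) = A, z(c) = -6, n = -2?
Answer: I*√24785/5 ≈ 31.487*I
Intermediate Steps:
j = -36
q = 682/5 (q = (⅕)*682 = 682/5 ≈ 136.40)
T = -4092/5 (T = -6*682/5 = -4092/5 ≈ -818.40)
Y(N) = -36 + N (Y(N) = N - 36 = -36 + N)
√(T + Y(-137)) = √(-4092/5 + (-36 - 137)) = √(-4092/5 - 173) = √(-4957/5) = I*√24785/5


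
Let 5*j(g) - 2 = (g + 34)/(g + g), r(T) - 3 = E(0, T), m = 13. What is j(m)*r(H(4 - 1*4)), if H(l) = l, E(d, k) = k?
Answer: 297/130 ≈ 2.2846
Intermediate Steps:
r(T) = 3 + T
j(g) = 2/5 + (34 + g)/(10*g) (j(g) = 2/5 + ((g + 34)/(g + g))/5 = 2/5 + ((34 + g)/((2*g)))/5 = 2/5 + ((34 + g)*(1/(2*g)))/5 = 2/5 + ((34 + g)/(2*g))/5 = 2/5 + (34 + g)/(10*g))
j(m)*r(H(4 - 1*4)) = ((1/10)*(34 + 5*13)/13)*(3 + (4 - 1*4)) = ((1/10)*(1/13)*(34 + 65))*(3 + (4 - 4)) = ((1/10)*(1/13)*99)*(3 + 0) = (99/130)*3 = 297/130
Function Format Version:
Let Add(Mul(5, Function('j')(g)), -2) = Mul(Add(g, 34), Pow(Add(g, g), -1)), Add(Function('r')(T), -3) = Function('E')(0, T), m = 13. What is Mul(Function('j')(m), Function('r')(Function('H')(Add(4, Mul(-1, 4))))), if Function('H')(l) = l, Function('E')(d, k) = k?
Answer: Rational(297, 130) ≈ 2.2846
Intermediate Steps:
Function('r')(T) = Add(3, T)
Function('j')(g) = Add(Rational(2, 5), Mul(Rational(1, 10), Pow(g, -1), Add(34, g))) (Function('j')(g) = Add(Rational(2, 5), Mul(Rational(1, 5), Mul(Add(g, 34), Pow(Add(g, g), -1)))) = Add(Rational(2, 5), Mul(Rational(1, 5), Mul(Add(34, g), Pow(Mul(2, g), -1)))) = Add(Rational(2, 5), Mul(Rational(1, 5), Mul(Add(34, g), Mul(Rational(1, 2), Pow(g, -1))))) = Add(Rational(2, 5), Mul(Rational(1, 5), Mul(Rational(1, 2), Pow(g, -1), Add(34, g)))) = Add(Rational(2, 5), Mul(Rational(1, 10), Pow(g, -1), Add(34, g))))
Mul(Function('j')(m), Function('r')(Function('H')(Add(4, Mul(-1, 4))))) = Mul(Mul(Rational(1, 10), Pow(13, -1), Add(34, Mul(5, 13))), Add(3, Add(4, Mul(-1, 4)))) = Mul(Mul(Rational(1, 10), Rational(1, 13), Add(34, 65)), Add(3, Add(4, -4))) = Mul(Mul(Rational(1, 10), Rational(1, 13), 99), Add(3, 0)) = Mul(Rational(99, 130), 3) = Rational(297, 130)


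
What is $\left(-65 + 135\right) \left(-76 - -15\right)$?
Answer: $-4270$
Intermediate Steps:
$\left(-65 + 135\right) \left(-76 - -15\right) = 70 \left(-76 + 15\right) = 70 \left(-61\right) = -4270$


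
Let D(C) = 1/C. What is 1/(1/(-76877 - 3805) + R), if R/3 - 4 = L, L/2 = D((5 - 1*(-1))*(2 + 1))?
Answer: 80682/995077 ≈ 0.081081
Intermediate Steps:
L = 1/9 (L = 2/(((5 - 1*(-1))*(2 + 1))) = 2/(((5 + 1)*3)) = 2/((6*3)) = 2/18 = 2*(1/18) = 1/9 ≈ 0.11111)
R = 37/3 (R = 12 + 3*(1/9) = 12 + 1/3 = 37/3 ≈ 12.333)
1/(1/(-76877 - 3805) + R) = 1/(1/(-76877 - 3805) + 37/3) = 1/(1/(-80682) + 37/3) = 1/(-1/80682 + 37/3) = 1/(995077/80682) = 80682/995077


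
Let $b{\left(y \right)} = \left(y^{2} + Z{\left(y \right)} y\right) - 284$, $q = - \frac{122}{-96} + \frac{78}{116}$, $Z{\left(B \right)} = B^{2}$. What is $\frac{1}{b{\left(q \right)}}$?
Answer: $- \frac{2697228288}{736034982367} \approx -0.0036645$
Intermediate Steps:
$q = \frac{2705}{1392}$ ($q = \left(-122\right) \left(- \frac{1}{96}\right) + 78 \cdot \frac{1}{116} = \frac{61}{48} + \frac{39}{58} = \frac{2705}{1392} \approx 1.9432$)
$b{\left(y \right)} = -284 + y^{2} + y^{3}$ ($b{\left(y \right)} = \left(y^{2} + y^{2} y\right) - 284 = \left(y^{2} + y^{3}\right) - 284 = -284 + y^{2} + y^{3}$)
$\frac{1}{b{\left(q \right)}} = \frac{1}{-284 + \left(\frac{2705}{1392}\right)^{2} + \left(\frac{2705}{1392}\right)^{3}} = \frac{1}{-284 + \frac{7317025}{1937664} + \frac{19792552625}{2697228288}} = \frac{1}{- \frac{736034982367}{2697228288}} = - \frac{2697228288}{736034982367}$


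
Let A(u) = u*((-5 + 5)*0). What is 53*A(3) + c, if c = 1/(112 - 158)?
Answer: -1/46 ≈ -0.021739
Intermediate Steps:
A(u) = 0 (A(u) = u*(0*0) = u*0 = 0)
c = -1/46 (c = 1/(-46) = -1/46 ≈ -0.021739)
53*A(3) + c = 53*0 - 1/46 = 0 - 1/46 = -1/46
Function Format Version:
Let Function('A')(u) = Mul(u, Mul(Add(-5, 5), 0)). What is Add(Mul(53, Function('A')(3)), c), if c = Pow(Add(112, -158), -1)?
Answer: Rational(-1, 46) ≈ -0.021739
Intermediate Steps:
Function('A')(u) = 0 (Function('A')(u) = Mul(u, Mul(0, 0)) = Mul(u, 0) = 0)
c = Rational(-1, 46) (c = Pow(-46, -1) = Rational(-1, 46) ≈ -0.021739)
Add(Mul(53, Function('A')(3)), c) = Add(Mul(53, 0), Rational(-1, 46)) = Add(0, Rational(-1, 46)) = Rational(-1, 46)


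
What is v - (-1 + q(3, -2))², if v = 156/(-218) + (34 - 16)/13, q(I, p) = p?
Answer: -11805/1417 ≈ -8.3310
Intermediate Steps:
v = 948/1417 (v = 156*(-1/218) + 18*(1/13) = -78/109 + 18/13 = 948/1417 ≈ 0.66902)
v - (-1 + q(3, -2))² = 948/1417 - (-1 - 2)² = 948/1417 - 1*(-3)² = 948/1417 - 1*9 = 948/1417 - 9 = -11805/1417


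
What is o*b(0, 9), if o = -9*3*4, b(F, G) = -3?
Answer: 324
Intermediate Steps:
o = -108 (o = -27*4 = -108)
o*b(0, 9) = -108*(-3) = 324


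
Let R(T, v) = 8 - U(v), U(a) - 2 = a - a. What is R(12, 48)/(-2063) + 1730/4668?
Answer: 1770491/4815042 ≈ 0.36770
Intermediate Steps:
U(a) = 2 (U(a) = 2 + (a - a) = 2 + 0 = 2)
R(T, v) = 6 (R(T, v) = 8 - 1*2 = 8 - 2 = 6)
R(12, 48)/(-2063) + 1730/4668 = 6/(-2063) + 1730/4668 = 6*(-1/2063) + 1730*(1/4668) = -6/2063 + 865/2334 = 1770491/4815042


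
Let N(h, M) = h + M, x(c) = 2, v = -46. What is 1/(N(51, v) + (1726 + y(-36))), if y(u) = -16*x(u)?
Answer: 1/1699 ≈ 0.00058858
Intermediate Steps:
N(h, M) = M + h
y(u) = -32 (y(u) = -16*2 = -32)
1/(N(51, v) + (1726 + y(-36))) = 1/((-46 + 51) + (1726 - 32)) = 1/(5 + 1694) = 1/1699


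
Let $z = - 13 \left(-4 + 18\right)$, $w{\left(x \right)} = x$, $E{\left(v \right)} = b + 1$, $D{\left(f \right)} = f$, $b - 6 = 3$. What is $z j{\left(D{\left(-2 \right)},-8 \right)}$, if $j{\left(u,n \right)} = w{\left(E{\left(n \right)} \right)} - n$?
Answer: $-3276$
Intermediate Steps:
$b = 9$ ($b = 6 + 3 = 9$)
$E{\left(v \right)} = 10$ ($E{\left(v \right)} = 9 + 1 = 10$)
$j{\left(u,n \right)} = 10 - n$
$z = -182$ ($z = \left(-13\right) 14 = -182$)
$z j{\left(D{\left(-2 \right)},-8 \right)} = - 182 \left(10 - -8\right) = - 182 \left(10 + 8\right) = \left(-182\right) 18 = -3276$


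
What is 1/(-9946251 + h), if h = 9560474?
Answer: -1/385777 ≈ -2.5922e-6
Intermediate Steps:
1/(-9946251 + h) = 1/(-9946251 + 9560474) = 1/(-385777) = -1/385777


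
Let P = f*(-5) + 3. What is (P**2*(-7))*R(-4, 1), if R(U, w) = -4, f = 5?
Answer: 13552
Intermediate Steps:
P = -22 (P = 5*(-5) + 3 = -25 + 3 = -22)
(P**2*(-7))*R(-4, 1) = ((-22)**2*(-7))*(-4) = (484*(-7))*(-4) = -3388*(-4) = 13552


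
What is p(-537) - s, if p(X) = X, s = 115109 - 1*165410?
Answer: 49764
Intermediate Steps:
s = -50301 (s = 115109 - 165410 = -50301)
p(-537) - s = -537 - 1*(-50301) = -537 + 50301 = 49764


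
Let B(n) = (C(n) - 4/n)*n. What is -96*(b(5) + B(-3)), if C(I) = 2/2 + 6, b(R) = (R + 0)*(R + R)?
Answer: -2400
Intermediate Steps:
b(R) = 2*R² (b(R) = R*(2*R) = 2*R²)
C(I) = 7 (C(I) = 2*(½) + 6 = 1 + 6 = 7)
B(n) = n*(7 - 4/n) (B(n) = (7 - 4/n)*n = n*(7 - 4/n))
-96*(b(5) + B(-3)) = -96*(2*5² + (-4 + 7*(-3))) = -96*(2*25 + (-4 - 21)) = -96*(50 - 25) = -96*25 = -2400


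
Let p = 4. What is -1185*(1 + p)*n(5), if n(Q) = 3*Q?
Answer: -88875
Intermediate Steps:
-1185*(1 + p)*n(5) = -1185*(1 + 4)*3*5 = -5925*15 = -1185*75 = -88875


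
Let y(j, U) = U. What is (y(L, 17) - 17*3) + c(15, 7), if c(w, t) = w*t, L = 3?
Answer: 71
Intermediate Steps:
c(w, t) = t*w
(y(L, 17) - 17*3) + c(15, 7) = (17 - 17*3) + 7*15 = (17 - 51) + 105 = -34 + 105 = 71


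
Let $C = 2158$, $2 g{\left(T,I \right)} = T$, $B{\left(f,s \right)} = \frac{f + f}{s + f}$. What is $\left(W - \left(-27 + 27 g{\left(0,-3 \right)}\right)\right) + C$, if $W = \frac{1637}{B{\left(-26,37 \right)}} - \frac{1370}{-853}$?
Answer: $\frac{81629129}{44356} \approx 1840.3$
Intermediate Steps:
$B{\left(f,s \right)} = \frac{2 f}{f + s}$
$g{\left(T,I \right)} = \frac{T}{2}$
$W = - \frac{15288731}{44356}$ ($W = \frac{1637}{2 \left(-26\right) \frac{1}{-26 + 37}} - \frac{1370}{-853} = \frac{1637}{2 \left(-26\right) \frac{1}{11}} - - \frac{1370}{853} = \frac{1637}{2 \left(-26\right) \frac{1}{11}} + \frac{1370}{853} = \frac{1637}{- \frac{52}{11}} + \frac{1370}{853} = 1637 \left(- \frac{11}{52}\right) + \frac{1370}{853} = - \frac{18007}{52} + \frac{1370}{853} = - \frac{15288731}{44356} \approx -344.68$)
$\left(W - \left(-27 + 27 g{\left(0,-3 \right)}\right)\right) + C = \left(- \frac{15288731}{44356} + \left(- 27 \cdot \frac{1}{2} \cdot 0 + 27\right)\right) + 2158 = \left(- \frac{15288731}{44356} + \left(\left(-27\right) 0 + 27\right)\right) + 2158 = \left(- \frac{15288731}{44356} + \left(0 + 27\right)\right) + 2158 = \left(- \frac{15288731}{44356} + 27\right) + 2158 = - \frac{14091119}{44356} + 2158 = \frac{81629129}{44356}$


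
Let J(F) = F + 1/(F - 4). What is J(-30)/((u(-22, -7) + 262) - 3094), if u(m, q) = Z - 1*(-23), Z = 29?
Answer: 1021/94520 ≈ 0.010802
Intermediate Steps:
J(F) = F + 1/(-4 + F)
u(m, q) = 52 (u(m, q) = 29 - 1*(-23) = 29 + 23 = 52)
J(-30)/((u(-22, -7) + 262) - 3094) = ((1 + (-30)**2 - 4*(-30))/(-4 - 30))/((52 + 262) - 3094) = ((1 + 900 + 120)/(-34))/(314 - 3094) = -1/34*1021/(-2780) = -1021/34*(-1/2780) = 1021/94520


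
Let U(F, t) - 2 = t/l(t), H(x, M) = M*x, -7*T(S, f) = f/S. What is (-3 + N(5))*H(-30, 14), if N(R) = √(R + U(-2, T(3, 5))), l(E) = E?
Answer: 1260 - 840*√2 ≈ 72.061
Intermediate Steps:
T(S, f) = -f/(7*S)
U(F, t) = 3 (U(F, t) = 2 + t/t = 2 + 1 = 3)
N(R) = √(3 + R) (N(R) = √(R + 3) = √(3 + R))
(-3 + N(5))*H(-30, 14) = (-3 + √(3 + 5))*(14*(-30)) = (-3 + √8)*(-420) = (-3 + 2*√2)*(-420) = 1260 - 840*√2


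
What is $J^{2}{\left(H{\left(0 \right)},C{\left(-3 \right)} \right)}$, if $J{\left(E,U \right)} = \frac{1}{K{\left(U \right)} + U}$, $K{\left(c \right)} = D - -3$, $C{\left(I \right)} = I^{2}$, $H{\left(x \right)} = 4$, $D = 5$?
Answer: $\frac{1}{289} \approx 0.0034602$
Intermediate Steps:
$K{\left(c \right)} = 8$ ($K{\left(c \right)} = 5 - -3 = 5 + 3 = 8$)
$J{\left(E,U \right)} = \frac{1}{8 + U}$
$J^{2}{\left(H{\left(0 \right)},C{\left(-3 \right)} \right)} = \left(\frac{1}{8 + \left(-3\right)^{2}}\right)^{2} = \left(\frac{1}{8 + 9}\right)^{2} = \left(\frac{1}{17}\right)^{2} = \frac{1}{289}$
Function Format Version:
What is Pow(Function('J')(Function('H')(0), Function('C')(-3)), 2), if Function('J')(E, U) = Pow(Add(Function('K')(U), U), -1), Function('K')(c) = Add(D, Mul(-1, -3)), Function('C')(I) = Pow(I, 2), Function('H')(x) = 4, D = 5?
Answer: Rational(1, 289) ≈ 0.0034602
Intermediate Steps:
Function('K')(c) = 8 (Function('K')(c) = Add(5, Mul(-1, -3)) = Add(5, 3) = 8)
Function('J')(E, U) = Pow(Add(8, U), -1)
Pow(Function('J')(Function('H')(0), Function('C')(-3)), 2) = Pow(Pow(Add(8, Pow(-3, 2)), -1), 2) = Pow(Pow(Add(8, 9), -1), 2) = Pow(Pow(17, -1), 2) = Pow(Rational(1, 17), 2) = Rational(1, 289)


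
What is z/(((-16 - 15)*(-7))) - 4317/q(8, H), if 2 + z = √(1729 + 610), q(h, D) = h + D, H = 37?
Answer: -312293/3255 + √2339/217 ≈ -95.720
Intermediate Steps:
q(h, D) = D + h
z = -2 + √2339 (z = -2 + √(1729 + 610) = -2 + √2339 ≈ 46.363)
z/(((-16 - 15)*(-7))) - 4317/q(8, H) = (-2 + √2339)/(((-16 - 15)*(-7))) - 4317/(37 + 8) = (-2 + √2339)/((-31*(-7))) - 4317/45 = (-2 + √2339)/217 - 4317*1/45 = (-2 + √2339)*(1/217) - 1439/15 = (-2/217 + √2339/217) - 1439/15 = -312293/3255 + √2339/217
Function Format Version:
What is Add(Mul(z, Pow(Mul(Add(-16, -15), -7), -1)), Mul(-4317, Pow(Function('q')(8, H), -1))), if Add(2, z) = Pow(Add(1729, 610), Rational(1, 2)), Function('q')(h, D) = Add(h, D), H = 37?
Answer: Add(Rational(-312293, 3255), Mul(Rational(1, 217), Pow(2339, Rational(1, 2)))) ≈ -95.720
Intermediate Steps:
Function('q')(h, D) = Add(D, h)
z = Add(-2, Pow(2339, Rational(1, 2))) (z = Add(-2, Pow(Add(1729, 610), Rational(1, 2))) = Add(-2, Pow(2339, Rational(1, 2))) ≈ 46.363)
Add(Mul(z, Pow(Mul(Add(-16, -15), -7), -1)), Mul(-4317, Pow(Function('q')(8, H), -1))) = Add(Mul(Add(-2, Pow(2339, Rational(1, 2))), Pow(Mul(Add(-16, -15), -7), -1)), Mul(-4317, Pow(Add(37, 8), -1))) = Add(Mul(Add(-2, Pow(2339, Rational(1, 2))), Pow(Mul(-31, -7), -1)), Mul(-4317, Pow(45, -1))) = Add(Mul(Add(-2, Pow(2339, Rational(1, 2))), Pow(217, -1)), Mul(-4317, Rational(1, 45))) = Add(Mul(Add(-2, Pow(2339, Rational(1, 2))), Rational(1, 217)), Rational(-1439, 15)) = Add(Add(Rational(-2, 217), Mul(Rational(1, 217), Pow(2339, Rational(1, 2)))), Rational(-1439, 15)) = Add(Rational(-312293, 3255), Mul(Rational(1, 217), Pow(2339, Rational(1, 2))))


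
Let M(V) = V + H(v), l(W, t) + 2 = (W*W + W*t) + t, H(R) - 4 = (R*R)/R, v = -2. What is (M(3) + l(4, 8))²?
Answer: 3481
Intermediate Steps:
H(R) = 4 + R (H(R) = 4 + (R*R)/R = 4 + R²/R = 4 + R)
l(W, t) = -2 + t + W² + W*t (l(W, t) = -2 + ((W*W + W*t) + t) = -2 + ((W² + W*t) + t) = -2 + (t + W² + W*t) = -2 + t + W² + W*t)
M(V) = 2 + V (M(V) = V + (4 - 2) = V + 2 = 2 + V)
(M(3) + l(4, 8))² = ((2 + 3) + (-2 + 8 + 4² + 4*8))² = (5 + (-2 + 8 + 16 + 32))² = (5 + 54)² = 59² = 3481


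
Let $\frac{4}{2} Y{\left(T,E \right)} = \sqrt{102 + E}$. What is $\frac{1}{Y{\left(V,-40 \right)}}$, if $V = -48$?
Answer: $\frac{\sqrt{62}}{31} \approx 0.254$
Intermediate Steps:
$Y{\left(T,E \right)} = \frac{\sqrt{102 + E}}{2}$
$\frac{1}{Y{\left(V,-40 \right)}} = \frac{1}{\frac{1}{2} \sqrt{102 - 40}} = \frac{1}{\frac{1}{2} \sqrt{62}} = \frac{\sqrt{62}}{31}$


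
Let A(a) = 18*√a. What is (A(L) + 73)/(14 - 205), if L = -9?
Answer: -73/191 - 54*I/191 ≈ -0.3822 - 0.28272*I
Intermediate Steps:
(A(L) + 73)/(14 - 205) = (18*√(-9) + 73)/(14 - 205) = (18*(3*I) + 73)/(-191) = (54*I + 73)*(-1/191) = (73 + 54*I)*(-1/191) = -73/191 - 54*I/191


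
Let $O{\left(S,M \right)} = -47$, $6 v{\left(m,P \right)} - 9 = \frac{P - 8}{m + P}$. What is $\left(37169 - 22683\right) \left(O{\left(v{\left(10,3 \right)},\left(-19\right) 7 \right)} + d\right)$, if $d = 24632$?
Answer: $356138310$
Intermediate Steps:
$v{\left(m,P \right)} = \frac{3}{2} + \frac{-8 + P}{6 \left(P + m\right)}$ ($v{\left(m,P \right)} = \frac{3}{2} + \frac{\left(P - 8\right) \frac{1}{m + P}}{6} = \frac{3}{2} + \frac{\left(-8 + P\right) \frac{1}{P + m}}{6} = \frac{3}{2} + \frac{\frac{1}{P + m} \left(-8 + P\right)}{6} = \frac{3}{2} + \frac{-8 + P}{6 \left(P + m\right)}$)
$\left(37169 - 22683\right) \left(O{\left(v{\left(10,3 \right)},\left(-19\right) 7 \right)} + d\right) = \left(37169 - 22683\right) \left(-47 + 24632\right) = 14486 \cdot 24585 = 356138310$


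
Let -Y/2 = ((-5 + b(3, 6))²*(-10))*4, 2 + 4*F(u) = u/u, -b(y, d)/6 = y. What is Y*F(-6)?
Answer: -10580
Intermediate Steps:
b(y, d) = -6*y
F(u) = -¼ (F(u) = -½ + (u/u)/4 = -½ + (¼)*1 = -½ + ¼ = -¼)
Y = 42320 (Y = -2*(-5 - 6*3)²*(-10)*4 = -2*(-5 - 18)²*(-10)*4 = -2*(-23)²*(-10)*4 = -2*529*(-10)*4 = -(-10580)*4 = -2*(-21160) = 42320)
Y*F(-6) = 42320*(-¼) = -10580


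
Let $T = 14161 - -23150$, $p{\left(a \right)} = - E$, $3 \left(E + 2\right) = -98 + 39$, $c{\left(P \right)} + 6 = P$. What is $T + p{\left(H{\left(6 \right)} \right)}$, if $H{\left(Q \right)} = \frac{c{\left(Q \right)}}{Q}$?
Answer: $\frac{111998}{3} \approx 37333.0$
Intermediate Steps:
$c{\left(P \right)} = -6 + P$
$E = - \frac{65}{3}$ ($E = -2 + \frac{-98 + 39}{3} = -2 + \frac{1}{3} \left(-59\right) = -2 - \frac{59}{3} = - \frac{65}{3} \approx -21.667$)
$H{\left(Q \right)} = \frac{-6 + Q}{Q}$
$p{\left(a \right)} = \frac{65}{3}$ ($p{\left(a \right)} = \left(-1\right) \left(- \frac{65}{3}\right) = \frac{65}{3}$)
$T = 37311$ ($T = 14161 + 23150 = 37311$)
$T + p{\left(H{\left(6 \right)} \right)} = 37311 + \frac{65}{3} = \frac{111998}{3}$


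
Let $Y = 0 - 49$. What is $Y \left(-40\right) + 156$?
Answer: $2116$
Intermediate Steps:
$Y = -49$
$Y \left(-40\right) + 156 = \left(-49\right) \left(-40\right) + 156 = 1960 + 156 = 2116$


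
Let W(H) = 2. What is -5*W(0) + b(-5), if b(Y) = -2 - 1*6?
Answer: -18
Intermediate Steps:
b(Y) = -8 (b(Y) = -2 - 6 = -8)
-5*W(0) + b(-5) = -5*2 - 8 = -10 - 8 = -18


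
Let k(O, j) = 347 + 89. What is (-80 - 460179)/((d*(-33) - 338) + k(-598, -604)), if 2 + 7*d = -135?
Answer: -3221813/5207 ≈ -618.75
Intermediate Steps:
d = -137/7 (d = -2/7 + (⅐)*(-135) = -2/7 - 135/7 = -137/7 ≈ -19.571)
k(O, j) = 436
(-80 - 460179)/((d*(-33) - 338) + k(-598, -604)) = (-80 - 460179)/((-137/7*(-33) - 338) + 436) = -460259/((4521/7 - 338) + 436) = -460259/(2155/7 + 436) = -460259/5207/7 = -460259*7/5207 = -3221813/5207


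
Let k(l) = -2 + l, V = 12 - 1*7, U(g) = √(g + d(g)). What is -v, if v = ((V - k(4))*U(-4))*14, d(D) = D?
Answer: -84*I*√2 ≈ -118.79*I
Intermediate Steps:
U(g) = √2*√g (U(g) = √(g + g) = √(2*g) = √2*√g)
V = 5 (V = 12 - 7 = 5)
v = 84*I*√2 (v = ((5 - (-2 + 4))*(√2*√(-4)))*14 = ((5 - 1*2)*(√2*(2*I)))*14 = ((5 - 2)*(2*I*√2))*14 = (3*(2*I*√2))*14 = (6*I*√2)*14 = 84*I*√2 ≈ 118.79*I)
-v = -84*I*√2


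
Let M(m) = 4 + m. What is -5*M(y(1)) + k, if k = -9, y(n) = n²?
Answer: -34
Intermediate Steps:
-5*M(y(1)) + k = -5*(4 + 1²) - 9 = -5*(4 + 1) - 9 = -5*5 - 9 = -25 - 9 = -34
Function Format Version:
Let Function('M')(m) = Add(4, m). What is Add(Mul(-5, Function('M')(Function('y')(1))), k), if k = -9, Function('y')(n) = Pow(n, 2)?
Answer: -34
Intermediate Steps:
Add(Mul(-5, Function('M')(Function('y')(1))), k) = Add(Mul(-5, Add(4, Pow(1, 2))), -9) = Add(Mul(-5, Add(4, 1)), -9) = Add(Mul(-5, 5), -9) = Add(-25, -9) = -34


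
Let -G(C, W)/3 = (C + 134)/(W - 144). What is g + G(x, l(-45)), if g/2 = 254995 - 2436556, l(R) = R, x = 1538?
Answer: -274875014/63 ≈ -4.3631e+6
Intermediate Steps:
G(C, W) = -3*(134 + C)/(-144 + W) (G(C, W) = -3*(C + 134)/(W - 144) = -3*(134 + C)/(-144 + W))
g = -4363122 (g = 2*(254995 - 2436556) = 2*(-2181561) = -4363122)
g + G(x, l(-45)) = -4363122 + 3*(-134 - 1*1538)/(-144 - 45) = -4363122 + 3*(-134 - 1538)/(-189) = -4363122 + 3*(-1/189)*(-1672) = -4363122 + 1672/63 = -274875014/63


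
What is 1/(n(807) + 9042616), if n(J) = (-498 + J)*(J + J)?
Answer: 1/9541342 ≈ 1.0481e-7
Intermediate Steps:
n(J) = 2*J*(-498 + J) (n(J) = (-498 + J)*(2*J) = 2*J*(-498 + J))
1/(n(807) + 9042616) = 1/(2*807*(-498 + 807) + 9042616) = 1/(2*807*309 + 9042616) = 1/(498726 + 9042616) = 1/9541342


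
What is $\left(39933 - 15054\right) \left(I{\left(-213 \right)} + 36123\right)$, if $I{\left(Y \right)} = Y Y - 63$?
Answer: $2025872091$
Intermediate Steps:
$I{\left(Y \right)} = -63 + Y^{2}$ ($I{\left(Y \right)} = Y^{2} - 63 = -63 + Y^{2}$)
$\left(39933 - 15054\right) \left(I{\left(-213 \right)} + 36123\right) = \left(39933 - 15054\right) \left(\left(-63 + \left(-213\right)^{2}\right) + 36123\right) = 24879 \left(\left(-63 + 45369\right) + 36123\right) = 24879 \left(45306 + 36123\right) = 24879 \cdot 81429 = 2025872091$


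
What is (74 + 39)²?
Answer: 12769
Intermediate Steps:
(74 + 39)² = 113² = 12769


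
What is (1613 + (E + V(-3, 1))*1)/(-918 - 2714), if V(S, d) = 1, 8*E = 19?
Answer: -12931/29056 ≈ -0.44504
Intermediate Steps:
E = 19/8 (E = (1/8)*19 = 19/8 ≈ 2.3750)
(1613 + (E + V(-3, 1))*1)/(-918 - 2714) = (1613 + (19/8 + 1)*1)/(-918 - 2714) = (1613 + (27/8)*1)/(-3632) = (1613 + 27/8)*(-1/3632) = (12931/8)*(-1/3632) = -12931/29056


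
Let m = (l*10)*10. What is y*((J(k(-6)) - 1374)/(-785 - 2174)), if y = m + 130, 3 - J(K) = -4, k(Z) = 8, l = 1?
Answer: 314410/2959 ≈ 106.26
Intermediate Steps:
m = 100 (m = (1*10)*10 = 10*10 = 100)
J(K) = 7 (J(K) = 3 - 1*(-4) = 3 + 4 = 7)
y = 230 (y = 100 + 130 = 230)
y*((J(k(-6)) - 1374)/(-785 - 2174)) = 230*((7 - 1374)/(-785 - 2174)) = 230*(-1367/(-2959)) = 230*(-1367*(-1/2959)) = 230*(1367/2959) = 314410/2959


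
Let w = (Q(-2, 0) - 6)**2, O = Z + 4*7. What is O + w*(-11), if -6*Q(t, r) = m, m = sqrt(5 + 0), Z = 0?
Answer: -13303/36 - 22*sqrt(5) ≈ -418.72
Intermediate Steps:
O = 28 (O = 0 + 4*7 = 0 + 28 = 28)
m = sqrt(5) ≈ 2.2361
Q(t, r) = -sqrt(5)/6
w = (-6 - sqrt(5)/6)**2 (w = (-sqrt(5)/6 - 6)**2 = (-6 - sqrt(5)/6)**2 ≈ 40.611)
O + w*(-11) = 28 + ((36 + sqrt(5))**2/36)*(-11) = 28 - 11*(36 + sqrt(5))**2/36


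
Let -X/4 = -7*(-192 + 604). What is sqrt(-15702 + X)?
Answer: I*sqrt(4166) ≈ 64.545*I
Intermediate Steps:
X = 11536 (X = -(-28)*(-192 + 604) = -(-28)*412 = -4*(-2884) = 11536)
sqrt(-15702 + X) = sqrt(-15702 + 11536) = sqrt(-4166) = I*sqrt(4166)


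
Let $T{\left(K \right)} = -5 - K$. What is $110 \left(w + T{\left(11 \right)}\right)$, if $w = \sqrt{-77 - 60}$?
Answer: $-1760 + 110 i \sqrt{137} \approx -1760.0 + 1287.5 i$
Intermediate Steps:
$w = i \sqrt{137}$ ($w = \sqrt{-137} = i \sqrt{137} \approx 11.705 i$)
$110 \left(w + T{\left(11 \right)}\right) = 110 \left(i \sqrt{137} - 16\right) = 110 \left(-16 + i \sqrt{137}\right) = -1760 + 110 i \sqrt{137}$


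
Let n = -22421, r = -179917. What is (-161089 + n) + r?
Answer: -363427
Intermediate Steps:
(-161089 + n) + r = (-161089 - 22421) - 179917 = -183510 - 179917 = -363427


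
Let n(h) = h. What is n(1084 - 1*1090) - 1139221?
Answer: -1139227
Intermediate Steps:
n(1084 - 1*1090) - 1139221 = (1084 - 1*1090) - 1139221 = (1084 - 1090) - 1139221 = -6 - 1139221 = -1139227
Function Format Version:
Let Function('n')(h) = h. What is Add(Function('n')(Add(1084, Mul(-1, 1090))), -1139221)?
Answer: -1139227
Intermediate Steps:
Add(Function('n')(Add(1084, Mul(-1, 1090))), -1139221) = Add(Add(1084, Mul(-1, 1090)), -1139221) = Add(Add(1084, -1090), -1139221) = Add(-6, -1139221) = -1139227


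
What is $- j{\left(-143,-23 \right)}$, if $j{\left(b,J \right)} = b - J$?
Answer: $120$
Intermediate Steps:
$- j{\left(-143,-23 \right)} = - (-143 - -23) = - (-143 + 23) = \left(-1\right) \left(-120\right) = 120$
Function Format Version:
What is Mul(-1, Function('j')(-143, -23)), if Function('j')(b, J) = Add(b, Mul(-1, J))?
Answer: 120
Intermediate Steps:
Mul(-1, Function('j')(-143, -23)) = Mul(-1, Add(-143, Mul(-1, -23))) = Mul(-1, Add(-143, 23)) = Mul(-1, -120) = 120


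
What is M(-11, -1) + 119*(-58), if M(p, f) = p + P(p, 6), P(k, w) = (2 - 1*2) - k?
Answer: -6902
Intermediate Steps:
P(k, w) = -k (P(k, w) = (2 - 2) - k = 0 - k = -k)
M(p, f) = 0 (M(p, f) = p - p = 0)
M(-11, -1) + 119*(-58) = 0 + 119*(-58) = 0 - 6902 = -6902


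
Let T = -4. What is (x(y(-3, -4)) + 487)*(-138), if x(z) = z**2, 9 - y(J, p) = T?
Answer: -90528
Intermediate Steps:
y(J, p) = 13 (y(J, p) = 9 - 1*(-4) = 9 + 4 = 13)
(x(y(-3, -4)) + 487)*(-138) = (13**2 + 487)*(-138) = (169 + 487)*(-138) = 656*(-138) = -90528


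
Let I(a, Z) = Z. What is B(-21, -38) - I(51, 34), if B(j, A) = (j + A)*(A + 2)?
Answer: 2090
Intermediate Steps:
B(j, A) = (2 + A)*(A + j) (B(j, A) = (A + j)*(2 + A) = (2 + A)*(A + j))
B(-21, -38) - I(51, 34) = ((-38)**2 + 2*(-38) + 2*(-21) - 38*(-21)) - 1*34 = (1444 - 76 - 42 + 798) - 34 = 2124 - 34 = 2090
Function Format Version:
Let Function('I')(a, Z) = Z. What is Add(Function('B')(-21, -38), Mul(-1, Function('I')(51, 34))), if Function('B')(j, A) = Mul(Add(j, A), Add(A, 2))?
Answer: 2090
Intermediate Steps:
Function('B')(j, A) = Mul(Add(2, A), Add(A, j)) (Function('B')(j, A) = Mul(Add(A, j), Add(2, A)) = Mul(Add(2, A), Add(A, j)))
Add(Function('B')(-21, -38), Mul(-1, Function('I')(51, 34))) = Add(Add(Pow(-38, 2), Mul(2, -38), Mul(2, -21), Mul(-38, -21)), Mul(-1, 34)) = Add(Add(1444, -76, -42, 798), -34) = Add(2124, -34) = 2090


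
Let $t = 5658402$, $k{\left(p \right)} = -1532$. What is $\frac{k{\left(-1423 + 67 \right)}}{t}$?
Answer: $- \frac{766}{2829201} \approx -0.00027075$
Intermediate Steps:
$\frac{k{\left(-1423 + 67 \right)}}{t} = - \frac{1532}{5658402} = \left(-1532\right) \frac{1}{5658402} = - \frac{766}{2829201}$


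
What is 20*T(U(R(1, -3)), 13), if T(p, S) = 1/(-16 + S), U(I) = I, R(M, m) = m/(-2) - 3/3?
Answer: -20/3 ≈ -6.6667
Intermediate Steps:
R(M, m) = -1 - m/2 (R(M, m) = m*(-½) - 3*⅓ = -m/2 - 1 = -1 - m/2)
20*T(U(R(1, -3)), 13) = 20/(-16 + 13) = 20/(-3) = 20*(-⅓) = -20/3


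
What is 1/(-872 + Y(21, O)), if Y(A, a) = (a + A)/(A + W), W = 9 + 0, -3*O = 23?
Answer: -9/7844 ≈ -0.0011474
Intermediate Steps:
O = -23/3 (O = -⅓*23 = -23/3 ≈ -7.6667)
W = 9
Y(A, a) = (A + a)/(9 + A) (Y(A, a) = (a + A)/(A + 9) = (A + a)/(9 + A))
1/(-872 + Y(21, O)) = 1/(-872 + (21 - 23/3)/(9 + 21)) = 1/(-872 + (40/3)/30) = 1/(-872 + (1/30)*(40/3)) = 1/(-872 + 4/9) = 1/(-7844/9) = -9/7844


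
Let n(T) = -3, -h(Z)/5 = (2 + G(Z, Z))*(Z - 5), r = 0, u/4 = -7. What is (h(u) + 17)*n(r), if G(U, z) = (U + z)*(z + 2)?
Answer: -721761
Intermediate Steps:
G(U, z) = (2 + z)*(U + z) (G(U, z) = (U + z)*(2 + z) = (2 + z)*(U + z))
u = -28 (u = 4*(-7) = -28)
h(Z) = -5*(-5 + Z)*(2 + 2*Z² + 4*Z) (h(Z) = -5*(2 + (Z² + 2*Z + 2*Z + Z*Z))*(Z - 5) = -5*(2 + (Z² + 2*Z + 2*Z + Z²))*(-5 + Z) = -5*(2 + (2*Z² + 4*Z))*(-5 + Z) = -5*(2 + 2*Z² + 4*Z)*(-5 + Z) = -5*(-5 + Z)*(2 + 2*Z² + 4*Z))
(h(u) + 17)*n(r) = ((50 - 10*(-28)³ + 30*(-28)² + 90*(-28)) + 17)*(-3) = ((50 - 10*(-21952) + 30*784 - 2520) + 17)*(-3) = ((50 + 219520 + 23520 - 2520) + 17)*(-3) = (240570 + 17)*(-3) = 240587*(-3) = -721761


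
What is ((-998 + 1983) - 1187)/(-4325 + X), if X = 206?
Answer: 202/4119 ≈ 0.049041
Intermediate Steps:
((-998 + 1983) - 1187)/(-4325 + X) = ((-998 + 1983) - 1187)/(-4325 + 206) = (985 - 1187)/(-4119) = -202*(-1/4119) = 202/4119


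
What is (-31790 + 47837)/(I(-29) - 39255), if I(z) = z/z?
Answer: -16047/39254 ≈ -0.40880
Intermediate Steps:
I(z) = 1
(-31790 + 47837)/(I(-29) - 39255) = (-31790 + 47837)/(1 - 39255) = 16047/(-39254) = 16047*(-1/39254) = -16047/39254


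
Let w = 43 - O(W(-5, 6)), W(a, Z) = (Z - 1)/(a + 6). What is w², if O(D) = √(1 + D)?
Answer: (43 - √6)² ≈ 1644.3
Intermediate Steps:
W(a, Z) = (-1 + Z)/(6 + a)
w = 43 - √6 (w = 43 - √(1 + (-1 + 6)/(6 - 5)) = 43 - √(1 + 5/1) = 43 - √(1 + 1*5) = 43 - √(1 + 5) = 43 - √6 ≈ 40.551)
w² = (43 - √6)²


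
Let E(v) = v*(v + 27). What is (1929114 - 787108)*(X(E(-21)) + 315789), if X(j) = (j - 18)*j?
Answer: 381353489598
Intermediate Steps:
E(v) = v*(27 + v)
X(j) = j*(-18 + j) (X(j) = (-18 + j)*j = j*(-18 + j))
(1929114 - 787108)*(X(E(-21)) + 315789) = (1929114 - 787108)*((-21*(27 - 21))*(-18 - 21*(27 - 21)) + 315789) = 1142006*((-21*6)*(-18 - 21*6) + 315789) = 1142006*(-126*(-18 - 126) + 315789) = 1142006*(-126*(-144) + 315789) = 1142006*(18144 + 315789) = 1142006*333933 = 381353489598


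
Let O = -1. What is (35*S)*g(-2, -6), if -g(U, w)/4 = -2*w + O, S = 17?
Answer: -26180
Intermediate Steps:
g(U, w) = 4 + 8*w (g(U, w) = -4*(-2*w - 1) = -4*(-1 - 2*w) = 4 + 8*w)
(35*S)*g(-2, -6) = (35*17)*(4 + 8*(-6)) = 595*(4 - 48) = 595*(-44) = -26180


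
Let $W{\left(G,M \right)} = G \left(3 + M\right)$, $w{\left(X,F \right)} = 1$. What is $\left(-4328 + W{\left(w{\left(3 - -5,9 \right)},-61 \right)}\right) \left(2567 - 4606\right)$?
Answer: $8943054$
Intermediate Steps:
$\left(-4328 + W{\left(w{\left(3 - -5,9 \right)},-61 \right)}\right) \left(2567 - 4606\right) = \left(-4328 + 1 \left(3 - 61\right)\right) \left(2567 - 4606\right) = \left(-4328 + 1 \left(-58\right)\right) \left(-2039\right) = \left(-4328 - 58\right) \left(-2039\right) = \left(-4386\right) \left(-2039\right) = 8943054$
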